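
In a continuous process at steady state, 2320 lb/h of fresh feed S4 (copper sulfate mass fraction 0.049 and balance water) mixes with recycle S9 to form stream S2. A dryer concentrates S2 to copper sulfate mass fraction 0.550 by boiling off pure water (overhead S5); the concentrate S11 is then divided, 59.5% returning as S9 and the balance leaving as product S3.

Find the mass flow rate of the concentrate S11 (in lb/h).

Overall copper sulfate balance (none leaves overhead): copper sulfate in fresh feed = copper sulfate in product, i.e. 2320×0.049 = (1−0.595)·S11·0.550.
S11 = 113.68/(0.550×0.405) = 510.35 lb/h.

510.3 lb/h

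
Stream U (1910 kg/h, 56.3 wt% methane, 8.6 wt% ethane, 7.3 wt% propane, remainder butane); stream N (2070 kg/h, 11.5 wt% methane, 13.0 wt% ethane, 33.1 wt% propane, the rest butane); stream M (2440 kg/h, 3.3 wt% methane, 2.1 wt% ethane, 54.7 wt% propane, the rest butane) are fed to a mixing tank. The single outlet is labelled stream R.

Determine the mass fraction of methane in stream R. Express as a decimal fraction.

Total flow out = 1910 + 2070 + 2440 = 6420 kg/h.
methane in = 1910×0.563 + 2070×0.115 + 2440×0.033 = 1393.9 kg/h.
methane mass fraction in R = 1393.9/6420 = 0.2171.

0.2171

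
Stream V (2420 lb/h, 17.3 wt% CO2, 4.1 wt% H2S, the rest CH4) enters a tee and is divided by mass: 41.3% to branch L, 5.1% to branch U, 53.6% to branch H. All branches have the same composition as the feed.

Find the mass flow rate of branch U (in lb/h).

Branch U flow = 0.051×2420 = 123.42 lb/h.

123.4 lb/h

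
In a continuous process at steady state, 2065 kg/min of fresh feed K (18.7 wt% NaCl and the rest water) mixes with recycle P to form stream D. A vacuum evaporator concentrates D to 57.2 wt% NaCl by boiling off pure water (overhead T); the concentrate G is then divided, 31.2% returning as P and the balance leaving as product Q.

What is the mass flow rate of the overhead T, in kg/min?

1390 kg/min

Overall NaCl balance (none leaves overhead): NaCl in fresh feed = NaCl in product, i.e. 2065×0.187 = (1−0.312)·G·0.572.
G = 386.15/(0.572×0.688) = 981.24 kg/min.
Recycle P = 0.312×981.24 = 306.15 kg/min.
Combined feed D = 2065 + 306.15 = 2371.1 kg/min.
Overhead T = D − G = 2371.1 − 981.24 = 1389.9 kg/min.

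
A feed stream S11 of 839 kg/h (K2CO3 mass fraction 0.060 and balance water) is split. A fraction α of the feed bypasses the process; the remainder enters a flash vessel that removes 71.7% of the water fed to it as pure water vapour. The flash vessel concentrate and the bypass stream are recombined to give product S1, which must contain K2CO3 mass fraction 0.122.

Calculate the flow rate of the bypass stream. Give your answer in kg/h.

All 839×0.060 = 50.34 kg/h of K2CO3 reaches S1, so S1 = 50.34/0.122 = 412.62 kg/h and vapour = 426.38 kg/h.
The evaporator receives (1−α)·839 of feed at 0.940 water and removes 0.717 of that water:
0.717×0.940×(1−α)×839 = 426.38
(1−α) = 426.38/565.47 = 0.7540;  α = 0.2460.
Bypass flow = 0.2460×839 = 206.37 kg/h.

206.4 kg/h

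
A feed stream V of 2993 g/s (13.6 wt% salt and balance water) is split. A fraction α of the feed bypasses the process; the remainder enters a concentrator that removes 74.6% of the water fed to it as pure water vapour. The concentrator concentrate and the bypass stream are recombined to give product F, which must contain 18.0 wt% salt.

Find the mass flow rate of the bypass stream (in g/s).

1858 g/s

All 2993×0.136 = 407.05 g/s of salt reaches F, so F = 407.05/0.180 = 2261.4 g/s and vapour = 731.62 g/s.
The evaporator receives (1−α)·2993 of feed at 0.864 water and removes 0.746 of that water:
0.746×0.864×(1−α)×2993 = 731.62
(1−α) = 731.62/1929.1 = 0.3793;  α = 0.6207.
Bypass flow = 0.6207×2993 = 1857.9 g/s.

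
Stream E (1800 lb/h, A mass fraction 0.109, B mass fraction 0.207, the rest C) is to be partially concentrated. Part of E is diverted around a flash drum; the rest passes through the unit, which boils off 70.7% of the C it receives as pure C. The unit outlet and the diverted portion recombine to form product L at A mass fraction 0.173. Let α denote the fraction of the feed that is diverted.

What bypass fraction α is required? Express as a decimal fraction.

0.235

All 1800×0.109 = 196.2 lb/h of A reaches L, so L = 196.2/0.173 = 1134.1 lb/h and vapour = 665.9 lb/h.
The evaporator receives (1−α)·1800 of feed at 0.684 C and removes 0.707 of that C:
0.707×0.684×(1−α)×1800 = 665.9
(1−α) = 665.9/870.46 = 0.7650;  α = 0.2350.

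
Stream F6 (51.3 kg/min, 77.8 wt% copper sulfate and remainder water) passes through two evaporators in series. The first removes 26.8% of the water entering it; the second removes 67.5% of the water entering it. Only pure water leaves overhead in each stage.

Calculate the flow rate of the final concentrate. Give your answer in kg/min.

water in feed = 51.3×0.222 = 11.389 kg/min.
After stage 1: water left = (1−0.268)×11.389 = 8.3365; stream total = 48.248 kg/min.
After stage 2: water left = (1−0.675)×8.3365 = 2.7093; final concentrate = 42.621 kg/min.

42.62 kg/min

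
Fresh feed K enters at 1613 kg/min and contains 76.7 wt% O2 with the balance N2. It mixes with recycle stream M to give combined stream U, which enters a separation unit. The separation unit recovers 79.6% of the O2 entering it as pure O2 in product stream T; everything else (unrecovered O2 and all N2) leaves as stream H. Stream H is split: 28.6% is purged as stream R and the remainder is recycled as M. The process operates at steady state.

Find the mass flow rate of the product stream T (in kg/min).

O2 in U: m_A = 1613×0.767 + (1−0.286)·(1−0.796)·m_A, so m_A = 1237.2/0.8543 = 1448.1 kg/min.
Product T = 0.796×1448.1 = 1152.7 kg/min.

1153 kg/min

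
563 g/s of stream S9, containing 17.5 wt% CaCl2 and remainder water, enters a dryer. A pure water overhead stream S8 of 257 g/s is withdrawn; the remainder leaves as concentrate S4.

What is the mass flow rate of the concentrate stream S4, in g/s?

Concentrate = 563 − 257 = 306 g/s.

306 g/s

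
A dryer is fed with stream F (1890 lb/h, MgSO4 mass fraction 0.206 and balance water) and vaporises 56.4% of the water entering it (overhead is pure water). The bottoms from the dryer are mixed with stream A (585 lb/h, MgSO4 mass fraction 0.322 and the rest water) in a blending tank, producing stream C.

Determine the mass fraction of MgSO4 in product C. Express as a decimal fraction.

Vapour removed = 0.564×0.794×1890 = 846.37 lb/h; concentrate = 1043.6 lb/h.
MgSO4 reaching the mixer = 389.34 (from concentrate) + 585×0.322 = 577.71 lb/h.
Product flow = 1043.6 + 585 = 1628.6 lb/h; MgSO4 fraction = 0.355.

0.355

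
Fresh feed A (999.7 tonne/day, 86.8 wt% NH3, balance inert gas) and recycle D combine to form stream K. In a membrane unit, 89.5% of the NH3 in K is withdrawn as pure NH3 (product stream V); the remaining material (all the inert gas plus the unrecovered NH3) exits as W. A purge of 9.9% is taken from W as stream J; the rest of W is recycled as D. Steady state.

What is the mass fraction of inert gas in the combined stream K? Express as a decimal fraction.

0.582

inert gas enters only via A and leaves only via the purge: 999.7×0.132 = 0.099×(inert gas in W), and the membrane unit passes all inert gas, so inert gas in K = inert gas in W = 1332.9 tonne/day.
NH3 in K: m_A = 999.7×0.868 + (1−0.099)·(1−0.895)·m_A, so m_A = 867.74/0.9054 = 958.41 tonne/day.
K = 958.41 + 1332.9 = 2291.3 tonne/day.
inert gas fraction in K = 1332.9/2291.3 = 0.582.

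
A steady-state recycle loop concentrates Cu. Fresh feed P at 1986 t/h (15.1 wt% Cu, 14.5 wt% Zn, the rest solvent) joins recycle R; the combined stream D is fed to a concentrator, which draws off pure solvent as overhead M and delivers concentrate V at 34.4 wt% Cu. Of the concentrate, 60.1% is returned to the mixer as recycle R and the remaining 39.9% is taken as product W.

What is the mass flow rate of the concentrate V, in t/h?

Overall Cu balance (none leaves overhead): Cu in fresh feed = Cu in product, i.e. 1986×0.151 = (1−0.601)·V·0.344.
V = 299.89/(0.344×0.399) = 2184.9 t/h.

2185 t/h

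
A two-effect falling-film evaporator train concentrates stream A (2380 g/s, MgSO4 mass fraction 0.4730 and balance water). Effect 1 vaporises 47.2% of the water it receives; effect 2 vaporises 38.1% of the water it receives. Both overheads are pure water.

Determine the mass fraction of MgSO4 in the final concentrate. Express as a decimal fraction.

0.7331

water in feed = 2380×0.527 = 1254.3 g/s.
After stage 1: water left = (1−0.472)×1254.3 = 662.25; stream total = 1788 g/s.
After stage 2: water left = (1−0.381)×662.25 = 409.93; final concentrate = 1535.7 g/s.
MgSO4 fraction = 1125.7/1535.7 = 0.7331.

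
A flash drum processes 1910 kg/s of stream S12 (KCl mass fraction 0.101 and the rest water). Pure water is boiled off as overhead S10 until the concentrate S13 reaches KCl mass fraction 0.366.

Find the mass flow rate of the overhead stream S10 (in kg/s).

1383 kg/s

KCl is conserved: 1910×0.101 = 192.91 kg/s all reports to the concentrate.
Concentrate = 192.91/(target fraction) = 527.08 kg/s.
Overhead = 1910 − 527.08 = 1382.9 kg/s.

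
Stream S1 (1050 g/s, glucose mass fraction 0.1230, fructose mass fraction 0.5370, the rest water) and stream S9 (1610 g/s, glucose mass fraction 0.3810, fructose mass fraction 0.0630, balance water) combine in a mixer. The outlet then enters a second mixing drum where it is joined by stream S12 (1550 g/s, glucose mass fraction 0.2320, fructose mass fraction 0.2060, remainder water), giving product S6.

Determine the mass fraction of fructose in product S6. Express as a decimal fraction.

Overall, product flow = 4210 g/s.
fructose in = 1050×0.537 + 1610×0.063 + 1550×0.206 = 984.58 g/s.
fructose fraction in S6 = 0.2339.

0.2339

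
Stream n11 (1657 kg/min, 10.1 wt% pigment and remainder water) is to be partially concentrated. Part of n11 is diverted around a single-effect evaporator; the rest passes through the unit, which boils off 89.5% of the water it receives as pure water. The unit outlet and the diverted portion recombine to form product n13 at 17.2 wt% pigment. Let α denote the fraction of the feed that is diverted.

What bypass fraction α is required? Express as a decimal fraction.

All 1657×0.101 = 167.36 kg/min of pigment reaches n13, so n13 = 167.36/0.172 = 973.01 kg/min and vapour = 683.99 kg/min.
The evaporator receives (1−α)·1657 of feed at 0.899 water and removes 0.895 of that water:
0.895×0.899×(1−α)×1657 = 683.99
(1−α) = 683.99/1333.2 = 0.5130;  α = 0.4870.

0.487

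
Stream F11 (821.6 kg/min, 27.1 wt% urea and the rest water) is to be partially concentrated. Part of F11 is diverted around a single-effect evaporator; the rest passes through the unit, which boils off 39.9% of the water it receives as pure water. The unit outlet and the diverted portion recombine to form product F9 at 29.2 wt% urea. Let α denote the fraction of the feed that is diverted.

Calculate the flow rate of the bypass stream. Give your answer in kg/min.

618.5 kg/min

All 821.6×0.271 = 222.65 kg/min of urea reaches F9, so F9 = 222.65/0.292 = 762.51 kg/min and vapour = 59.088 kg/min.
The evaporator receives (1−α)·821.6 of feed at 0.729 water and removes 0.399 of that water:
0.399×0.729×(1−α)×821.6 = 59.088
(1−α) = 59.088/238.98 = 0.2472;  α = 0.7528.
Bypass flow = 0.7528×821.6 = 618.46 kg/min.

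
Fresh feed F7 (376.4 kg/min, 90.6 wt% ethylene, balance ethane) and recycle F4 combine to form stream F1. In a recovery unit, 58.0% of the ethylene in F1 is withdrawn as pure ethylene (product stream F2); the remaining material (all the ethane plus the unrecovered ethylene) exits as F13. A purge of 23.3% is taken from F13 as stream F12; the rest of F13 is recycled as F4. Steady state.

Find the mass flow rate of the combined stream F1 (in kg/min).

654.9 kg/min

ethane enters only via F7 and leaves only via the purge: 376.4×0.094 = 0.233×(ethane in F13), and the recovery unit passes all ethane, so ethane in F1 = ethane in F13 = 151.85 kg/min.
ethylene in F1: m_A = 376.4×0.906 + (1−0.233)·(1−0.580)·m_A, so m_A = 341.02/0.6779 = 503.08 kg/min.
F1 = 503.08 + 151.85 = 654.93 kg/min.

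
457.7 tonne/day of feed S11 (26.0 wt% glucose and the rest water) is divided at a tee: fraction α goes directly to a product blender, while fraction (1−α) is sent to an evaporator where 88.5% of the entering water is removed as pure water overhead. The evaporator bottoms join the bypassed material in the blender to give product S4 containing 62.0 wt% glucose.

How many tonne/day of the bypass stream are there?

51.9 tonne/day

All 457.7×0.260 = 119 tonne/day of glucose reaches S4, so S4 = 119/0.620 = 191.94 tonne/day and vapour = 265.76 tonne/day.
The evaporator receives (1−α)·457.7 of feed at 0.740 water and removes 0.885 of that water:
0.885×0.740×(1−α)×457.7 = 265.76
(1−α) = 265.76/299.75 = 0.8866;  α = 0.1134.
Bypass flow = 0.1134×457.7 = 51.896 tonne/day.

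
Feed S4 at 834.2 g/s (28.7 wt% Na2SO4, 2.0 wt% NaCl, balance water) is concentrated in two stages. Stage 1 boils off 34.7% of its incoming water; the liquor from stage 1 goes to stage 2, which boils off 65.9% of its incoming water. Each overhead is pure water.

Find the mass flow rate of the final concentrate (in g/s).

water in feed = 834.2×0.693 = 578.1 g/s.
After stage 1: water left = (1−0.347)×578.1 = 377.5; stream total = 633.6 g/s.
After stage 2: water left = (1−0.659)×377.5 = 128.73; final concentrate = 384.83 g/s.

384.8 g/s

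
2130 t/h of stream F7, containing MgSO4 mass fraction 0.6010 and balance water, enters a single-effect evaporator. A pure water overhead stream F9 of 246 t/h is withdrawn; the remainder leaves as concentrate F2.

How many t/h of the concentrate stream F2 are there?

1884 t/h

Concentrate = 2130 − 246 = 1884 t/h.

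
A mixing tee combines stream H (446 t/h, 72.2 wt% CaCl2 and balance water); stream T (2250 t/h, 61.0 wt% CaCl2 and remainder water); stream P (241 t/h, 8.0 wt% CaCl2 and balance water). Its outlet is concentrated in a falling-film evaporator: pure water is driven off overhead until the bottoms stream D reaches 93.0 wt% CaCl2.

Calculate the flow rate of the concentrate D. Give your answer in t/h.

CaCl2 entering = 446×0.722 + 2250×0.610 + 241×0.080 = 1713.8 t/h.
All CaCl2 reports to D, so D = 1713.8/0.930 = 1842.8 t/h.

1843 t/h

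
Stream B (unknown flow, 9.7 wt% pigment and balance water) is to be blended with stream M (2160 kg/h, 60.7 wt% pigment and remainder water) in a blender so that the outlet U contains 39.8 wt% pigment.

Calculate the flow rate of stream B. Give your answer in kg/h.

1500 kg/h

Let B be the unknown flow. Total out = 2160 + B.
pigment balance: 1311.1 + 0.097·B = 0.398·(2160 + B)
(0.097 − 0.398)·B = 0.398×2160 − 1311.1 = -451.44
B = -451.44 / -0.301 = 1499.8 kg/h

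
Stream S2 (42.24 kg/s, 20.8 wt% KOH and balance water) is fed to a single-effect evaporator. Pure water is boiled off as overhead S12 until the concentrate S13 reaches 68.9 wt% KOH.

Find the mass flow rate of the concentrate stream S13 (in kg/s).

12.75 kg/s

KOH is conserved: 42.24×0.208 = 8.7859 kg/s all reports to the concentrate.
Concentrate = 8.7859/(target fraction) = 12.752 kg/s.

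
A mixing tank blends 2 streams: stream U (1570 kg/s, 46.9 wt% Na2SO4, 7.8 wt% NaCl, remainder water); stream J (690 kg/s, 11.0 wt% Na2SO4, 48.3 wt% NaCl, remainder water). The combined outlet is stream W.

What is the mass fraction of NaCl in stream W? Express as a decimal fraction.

0.202

Total flow out = 1570 + 690 = 2260 kg/s.
NaCl in = 1570×0.078 + 690×0.483 = 455.73 kg/s.
NaCl mass fraction in W = 455.73/2260 = 0.202.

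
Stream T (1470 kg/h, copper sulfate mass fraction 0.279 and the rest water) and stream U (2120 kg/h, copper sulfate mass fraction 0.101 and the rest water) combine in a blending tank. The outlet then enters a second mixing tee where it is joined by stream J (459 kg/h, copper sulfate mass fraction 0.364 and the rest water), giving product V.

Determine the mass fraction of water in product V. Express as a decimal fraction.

Overall, product flow = 4049 kg/h.
water in = 1470×0.721 + 2120×0.899 + 459×0.636 = 3257.7 kg/h.
water fraction in V = 0.805.

0.805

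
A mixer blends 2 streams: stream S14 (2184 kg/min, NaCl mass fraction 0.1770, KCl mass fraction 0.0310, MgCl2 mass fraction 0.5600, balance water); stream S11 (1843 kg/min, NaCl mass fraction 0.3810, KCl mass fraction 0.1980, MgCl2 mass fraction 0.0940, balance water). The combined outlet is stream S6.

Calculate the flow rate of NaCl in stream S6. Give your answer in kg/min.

NaCl out = NaCl in = 2184×0.177 + 1843×0.381 = 1088.8 kg/min.

1089 kg/min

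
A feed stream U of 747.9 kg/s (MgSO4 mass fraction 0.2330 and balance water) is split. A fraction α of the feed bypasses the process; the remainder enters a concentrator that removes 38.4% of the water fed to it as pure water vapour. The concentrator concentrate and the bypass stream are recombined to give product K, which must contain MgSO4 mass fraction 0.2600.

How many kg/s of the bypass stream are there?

484.2 kg/s

All 747.9×0.233 = 174.26 kg/s of MgSO4 reaches K, so K = 174.26/0.260 = 670.23 kg/s and vapour = 77.667 kg/s.
The evaporator receives (1−α)·747.9 of feed at 0.767 water and removes 0.384 of that water:
0.384×0.767×(1−α)×747.9 = 77.667
(1−α) = 77.667/220.28 = 0.3526;  α = 0.6474.
Bypass flow = 0.6474×747.9 = 484.2 kg/s.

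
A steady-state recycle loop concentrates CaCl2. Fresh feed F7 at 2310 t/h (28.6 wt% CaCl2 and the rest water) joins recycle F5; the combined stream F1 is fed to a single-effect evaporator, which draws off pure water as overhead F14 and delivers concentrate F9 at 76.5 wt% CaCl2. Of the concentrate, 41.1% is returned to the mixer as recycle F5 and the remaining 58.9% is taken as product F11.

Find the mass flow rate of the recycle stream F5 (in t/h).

602.6 t/h

Overall CaCl2 balance (none leaves overhead): CaCl2 in fresh feed = CaCl2 in product, i.e. 2310×0.286 = (1−0.411)·F9·0.765.
F9 = 660.66/(0.765×0.589) = 1466.2 t/h.
Recycle F5 = 0.411×1466.2 = 602.62 t/h.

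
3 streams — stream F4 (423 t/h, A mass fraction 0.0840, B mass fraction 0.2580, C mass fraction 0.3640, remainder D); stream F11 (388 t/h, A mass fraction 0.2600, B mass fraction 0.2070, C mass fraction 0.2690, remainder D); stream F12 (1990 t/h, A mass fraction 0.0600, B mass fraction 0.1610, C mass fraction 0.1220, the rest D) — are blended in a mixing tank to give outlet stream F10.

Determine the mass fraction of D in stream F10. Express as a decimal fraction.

0.5477

Total flow out = 423 + 388 + 1990 = 2801 t/h.
D in = 423×0.294 + 388×0.264 + 1990×0.657 = 1534.2 t/h.
D mass fraction in F10 = 1534.2/2801 = 0.5477.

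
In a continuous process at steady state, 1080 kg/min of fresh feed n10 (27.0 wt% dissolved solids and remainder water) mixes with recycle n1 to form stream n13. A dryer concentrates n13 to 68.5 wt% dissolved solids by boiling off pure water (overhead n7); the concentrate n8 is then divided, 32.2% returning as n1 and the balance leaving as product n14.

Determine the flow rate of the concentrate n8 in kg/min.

627.9 kg/min

Overall dissolved solids balance (none leaves overhead): dissolved solids in fresh feed = dissolved solids in product, i.e. 1080×0.270 = (1−0.322)·n8·0.685.
n8 = 291.6/(0.685×0.678) = 627.87 kg/min.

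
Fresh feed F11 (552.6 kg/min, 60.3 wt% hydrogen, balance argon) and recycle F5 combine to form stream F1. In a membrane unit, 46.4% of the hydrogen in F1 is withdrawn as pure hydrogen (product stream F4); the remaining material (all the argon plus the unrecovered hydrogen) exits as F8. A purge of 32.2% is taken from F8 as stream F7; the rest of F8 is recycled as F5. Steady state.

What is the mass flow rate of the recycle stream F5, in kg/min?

argon enters only via F11 and leaves only via the purge: 552.6×0.397 = 0.322×(argon in F8), and the membrane unit passes all argon, so argon in F1 = argon in F8 = 681.31 kg/min.
hydrogen in F1: m_A = 552.6×0.603 + (1−0.322)·(1−0.464)·m_A, so m_A = 333.22/0.6366 = 523.44 kg/min.
F8 = (1−0.464)×523.44 + 681.31 = 961.88 kg/min.
Recycle F5 = (1−0.322)×961.88 = 652.15 kg/min.

652.2 kg/min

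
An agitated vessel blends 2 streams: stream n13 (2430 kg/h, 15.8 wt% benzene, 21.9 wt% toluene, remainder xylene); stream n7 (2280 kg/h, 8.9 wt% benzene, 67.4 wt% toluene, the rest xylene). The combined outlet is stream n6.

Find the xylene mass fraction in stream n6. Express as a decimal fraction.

Total flow out = 2430 + 2280 = 4710 kg/h.
xylene in = 2430×0.623 + 2280×0.237 = 2054.2 kg/h.
xylene mass fraction in n6 = 2054.2/4710 = 0.4361.

0.4361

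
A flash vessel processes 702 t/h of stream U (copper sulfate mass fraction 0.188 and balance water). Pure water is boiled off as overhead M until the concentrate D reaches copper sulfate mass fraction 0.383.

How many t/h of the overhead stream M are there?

copper sulfate is conserved: 702×0.188 = 131.98 t/h all reports to the concentrate.
Concentrate = 131.98/(target fraction) = 344.58 t/h.
Overhead = 702 − 344.58 = 357.42 t/h.

357.4 t/h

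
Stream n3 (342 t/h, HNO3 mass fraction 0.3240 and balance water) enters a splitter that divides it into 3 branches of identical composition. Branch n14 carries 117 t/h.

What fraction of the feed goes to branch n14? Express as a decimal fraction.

0.342

Fraction to n14 = 117/342 = 0.3421.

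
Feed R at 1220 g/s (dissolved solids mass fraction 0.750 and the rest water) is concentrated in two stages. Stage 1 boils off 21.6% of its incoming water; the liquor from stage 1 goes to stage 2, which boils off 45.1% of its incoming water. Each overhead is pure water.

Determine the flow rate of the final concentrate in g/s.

water in feed = 1220×0.250 = 305 g/s.
After stage 1: water left = (1−0.216)×305 = 239.12; stream total = 1154.1 g/s.
After stage 2: water left = (1−0.451)×239.12 = 131.28; final concentrate = 1046.3 g/s.

1046 g/s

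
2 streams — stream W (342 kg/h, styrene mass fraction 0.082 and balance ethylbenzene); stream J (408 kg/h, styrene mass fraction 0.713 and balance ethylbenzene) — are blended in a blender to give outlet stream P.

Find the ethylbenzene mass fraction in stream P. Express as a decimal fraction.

0.575

Total flow out = 342 + 408 = 750 kg/h.
ethylbenzene in = 342×0.918 + 408×0.287 = 431.05 kg/h.
ethylbenzene mass fraction in P = 431.05/750 = 0.575.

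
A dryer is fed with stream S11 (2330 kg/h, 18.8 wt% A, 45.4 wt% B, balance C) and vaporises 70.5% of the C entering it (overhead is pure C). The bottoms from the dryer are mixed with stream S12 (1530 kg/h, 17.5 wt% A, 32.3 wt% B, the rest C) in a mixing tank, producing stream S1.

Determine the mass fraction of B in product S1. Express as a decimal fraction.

Vapour removed = 0.705×0.358×2330 = 588.07 kg/h; concentrate = 1741.9 kg/h.
B reaching the mixer = 1057.8 (from concentrate) + 1530×0.323 = 1552 kg/h.
Product flow = 1741.9 + 1530 = 3271.9 kg/h; B fraction = 0.474.

0.474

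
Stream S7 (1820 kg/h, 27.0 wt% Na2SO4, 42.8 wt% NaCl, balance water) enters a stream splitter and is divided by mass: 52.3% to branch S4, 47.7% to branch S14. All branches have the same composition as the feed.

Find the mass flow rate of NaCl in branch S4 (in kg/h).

Branch S4 total = 0.523×1820 = 951.86 kg/h.
NaCl in S4 = 0.428×951.86 = 407.4 kg/h.

407.4 kg/h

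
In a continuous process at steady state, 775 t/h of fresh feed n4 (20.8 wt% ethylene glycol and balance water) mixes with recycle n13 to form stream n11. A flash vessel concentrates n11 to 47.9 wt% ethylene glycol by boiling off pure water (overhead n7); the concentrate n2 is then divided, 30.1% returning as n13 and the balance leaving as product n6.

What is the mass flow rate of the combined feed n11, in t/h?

919.9 t/h

Overall ethylene glycol balance (none leaves overhead): ethylene glycol in fresh feed = ethylene glycol in product, i.e. 775×0.208 = (1−0.301)·n2·0.479.
n2 = 161.2/(0.479×0.699) = 481.45 t/h.
Recycle n13 = 0.301×481.45 = 144.92 t/h.
Combined feed n11 = 775 + 144.92 = 919.92 t/h.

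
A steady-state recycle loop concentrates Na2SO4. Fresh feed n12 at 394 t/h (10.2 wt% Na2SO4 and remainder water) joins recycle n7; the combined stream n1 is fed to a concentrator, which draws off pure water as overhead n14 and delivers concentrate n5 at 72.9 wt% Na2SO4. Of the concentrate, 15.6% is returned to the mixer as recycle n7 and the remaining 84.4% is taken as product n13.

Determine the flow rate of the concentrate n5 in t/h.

65.32 t/h

Overall Na2SO4 balance (none leaves overhead): Na2SO4 in fresh feed = Na2SO4 in product, i.e. 394×0.102 = (1−0.156)·n5·0.729.
n5 = 40.188/(0.729×0.844) = 65.317 t/h.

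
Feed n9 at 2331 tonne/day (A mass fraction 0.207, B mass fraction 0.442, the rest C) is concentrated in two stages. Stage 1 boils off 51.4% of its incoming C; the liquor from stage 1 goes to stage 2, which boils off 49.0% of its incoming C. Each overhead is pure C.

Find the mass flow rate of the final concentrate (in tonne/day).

1716 tonne/day

C in feed = 2331×0.351 = 818.18 tonne/day.
After stage 1: C left = (1−0.514)×818.18 = 397.64; stream total = 1910.5 tonne/day.
After stage 2: C left = (1−0.490)×397.64 = 202.79; final concentrate = 1715.6 tonne/day.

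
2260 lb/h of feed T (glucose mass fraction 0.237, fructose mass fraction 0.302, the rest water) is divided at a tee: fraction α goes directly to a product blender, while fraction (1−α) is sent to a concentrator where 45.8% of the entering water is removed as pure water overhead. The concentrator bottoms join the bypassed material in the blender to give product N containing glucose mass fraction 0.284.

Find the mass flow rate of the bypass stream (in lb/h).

488.6 lb/h

All 2260×0.237 = 535.62 lb/h of glucose reaches N, so N = 535.62/0.284 = 1886 lb/h and vapour = 374.01 lb/h.
The evaporator receives (1−α)·2260 of feed at 0.461 water and removes 0.458 of that water:
0.458×0.461×(1−α)×2260 = 374.01
(1−α) = 374.01/477.17 = 0.7838;  α = 0.2162.
Bypass flow = 0.2162×2260 = 488.58 lb/h.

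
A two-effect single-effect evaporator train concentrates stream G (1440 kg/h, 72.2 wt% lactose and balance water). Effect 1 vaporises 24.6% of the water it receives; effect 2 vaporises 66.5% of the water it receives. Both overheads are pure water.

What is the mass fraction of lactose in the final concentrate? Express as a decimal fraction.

0.911

water in feed = 1440×0.278 = 400.32 kg/h.
After stage 1: water left = (1−0.246)×400.32 = 301.84; stream total = 1341.5 kg/h.
After stage 2: water left = (1−0.665)×301.84 = 101.12; final concentrate = 1140.8 kg/h.
lactose fraction = 1039.7/1140.8 = 0.911.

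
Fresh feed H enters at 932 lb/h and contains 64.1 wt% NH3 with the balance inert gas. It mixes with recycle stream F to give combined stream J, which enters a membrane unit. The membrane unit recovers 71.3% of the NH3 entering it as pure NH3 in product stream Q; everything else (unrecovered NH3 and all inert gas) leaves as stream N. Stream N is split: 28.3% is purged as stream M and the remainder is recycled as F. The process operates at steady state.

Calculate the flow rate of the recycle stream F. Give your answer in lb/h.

1002 lb/h

inert gas enters only via H and leaves only via the purge: 932×0.359 = 0.283×(inert gas in N), and the membrane unit passes all inert gas, so inert gas in J = inert gas in N = 1182.3 lb/h.
NH3 in J: m_A = 932×0.641 + (1−0.283)·(1−0.713)·m_A, so m_A = 597.41/0.7942 = 752.2 lb/h.
N = (1−0.713)×752.2 + 1182.3 = 1398.2 lb/h.
Recycle F = (1−0.283)×1398.2 = 1002.5 lb/h.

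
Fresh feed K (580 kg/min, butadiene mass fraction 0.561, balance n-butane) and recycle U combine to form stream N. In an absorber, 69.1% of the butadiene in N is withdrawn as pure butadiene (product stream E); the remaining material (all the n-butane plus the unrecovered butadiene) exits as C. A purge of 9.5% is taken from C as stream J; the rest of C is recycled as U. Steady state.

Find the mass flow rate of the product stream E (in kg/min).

butadiene in N: m_A = 580×0.561 + (1−0.095)·(1−0.691)·m_A, so m_A = 325.38/0.7204 = 451.69 kg/min.
Product E = 0.691×451.69 = 312.12 kg/min.

312.1 kg/min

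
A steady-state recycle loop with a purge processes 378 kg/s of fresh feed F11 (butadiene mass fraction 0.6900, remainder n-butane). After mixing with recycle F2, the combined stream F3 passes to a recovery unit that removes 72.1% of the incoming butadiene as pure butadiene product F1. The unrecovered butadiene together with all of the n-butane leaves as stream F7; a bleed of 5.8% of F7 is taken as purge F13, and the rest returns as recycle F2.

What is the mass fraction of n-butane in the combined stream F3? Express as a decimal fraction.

0.8510

n-butane enters only via F11 and leaves only via the purge: 378×0.310 = 0.058×(n-butane in F7), and the recovery unit passes all n-butane, so n-butane in F3 = n-butane in F7 = 2020.3 kg/s.
butadiene in F3: m_A = 378×0.690 + (1−0.058)·(1−0.721)·m_A, so m_A = 260.82/0.7372 = 353.81 kg/s.
F3 = 353.81 + 2020.3 = 2374.2 kg/s.
n-butane fraction in F3 = 2020.3/2374.2 = 0.8510.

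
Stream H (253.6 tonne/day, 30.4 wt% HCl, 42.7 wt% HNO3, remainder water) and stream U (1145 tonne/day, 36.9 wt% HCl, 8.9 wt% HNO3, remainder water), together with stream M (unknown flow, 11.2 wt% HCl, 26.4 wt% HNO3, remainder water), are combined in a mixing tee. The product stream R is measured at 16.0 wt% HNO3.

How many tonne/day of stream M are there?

130.6 tonne/day

Let M be the unknown flow. Total out = 1398.6 + M.
HNO3 balance: 210.19 + 0.264·M = 0.160·(1398.6 + M)
(0.264 − 0.160)·M = 0.160×1398.6 − 210.19 = 13.584
M = 13.584 / 0.104 = 130.61 tonne/day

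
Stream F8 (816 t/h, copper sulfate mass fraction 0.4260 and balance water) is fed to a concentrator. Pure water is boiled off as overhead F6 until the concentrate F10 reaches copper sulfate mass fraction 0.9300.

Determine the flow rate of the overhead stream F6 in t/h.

copper sulfate is conserved: 816×0.426 = 347.62 t/h all reports to the concentrate.
Concentrate = 347.62/(target fraction) = 373.78 t/h.
Overhead = 816 − 373.78 = 442.22 t/h.

442.2 t/h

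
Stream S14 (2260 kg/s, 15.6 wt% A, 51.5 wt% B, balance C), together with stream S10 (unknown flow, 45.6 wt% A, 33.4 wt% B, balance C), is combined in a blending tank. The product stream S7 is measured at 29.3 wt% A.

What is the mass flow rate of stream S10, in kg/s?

1900 kg/s

Let S10 be the unknown flow. Total out = 2260 + S10.
A balance: 352.56 + 0.456·S10 = 0.293·(2260 + S10)
(0.456 − 0.293)·S10 = 0.293×2260 − 352.56 = 309.62
S10 = 309.62 / 0.163 = 1899.5 kg/s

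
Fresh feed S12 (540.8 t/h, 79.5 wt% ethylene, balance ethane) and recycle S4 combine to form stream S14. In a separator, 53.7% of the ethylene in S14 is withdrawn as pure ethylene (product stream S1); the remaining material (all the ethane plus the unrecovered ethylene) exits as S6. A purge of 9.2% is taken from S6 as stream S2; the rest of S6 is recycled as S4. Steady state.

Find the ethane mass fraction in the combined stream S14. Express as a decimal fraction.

0.619

ethane enters only via S12 and leaves only via the purge: 540.8×0.205 = 0.092×(ethane in S6), and the separator passes all ethane, so ethane in S14 = ethane in S6 = 1205 t/h.
ethylene in S14: m_A = 540.8×0.795 + (1−0.092)·(1−0.537)·m_A, so m_A = 429.94/0.5796 = 741.79 t/h.
S14 = 741.79 + 1205 = 1946.8 t/h.
ethane fraction in S14 = 1205/1946.8 = 0.619.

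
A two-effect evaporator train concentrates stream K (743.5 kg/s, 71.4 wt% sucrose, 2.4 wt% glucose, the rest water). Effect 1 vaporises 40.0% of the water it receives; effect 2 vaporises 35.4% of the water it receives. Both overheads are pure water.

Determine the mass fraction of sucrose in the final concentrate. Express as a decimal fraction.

0.850

water in feed = 743.5×0.262 = 194.8 kg/s.
After stage 1: water left = (1−0.400)×194.8 = 116.88; stream total = 665.58 kg/s.
After stage 2: water left = (1−0.354)×116.88 = 75.503; final concentrate = 624.21 kg/s.
sucrose fraction = 530.86/624.21 = 0.850.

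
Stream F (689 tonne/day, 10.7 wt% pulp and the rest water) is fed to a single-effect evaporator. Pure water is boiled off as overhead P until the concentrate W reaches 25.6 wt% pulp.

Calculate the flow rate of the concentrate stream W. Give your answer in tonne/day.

pulp is conserved: 689×0.107 = 73.723 tonne/day all reports to the concentrate.
Concentrate = 73.723/(target fraction) = 287.98 tonne/day.

288 tonne/day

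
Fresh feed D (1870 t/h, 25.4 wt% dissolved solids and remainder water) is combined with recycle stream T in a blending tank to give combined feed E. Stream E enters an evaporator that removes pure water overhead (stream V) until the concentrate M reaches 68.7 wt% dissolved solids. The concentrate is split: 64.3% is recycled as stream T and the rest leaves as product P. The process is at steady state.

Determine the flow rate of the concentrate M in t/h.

1937 t/h

Overall dissolved solids balance (none leaves overhead): dissolved solids in fresh feed = dissolved solids in product, i.e. 1870×0.254 = (1−0.643)·M·0.687.
M = 474.98/(0.687×0.357) = 1936.6 t/h.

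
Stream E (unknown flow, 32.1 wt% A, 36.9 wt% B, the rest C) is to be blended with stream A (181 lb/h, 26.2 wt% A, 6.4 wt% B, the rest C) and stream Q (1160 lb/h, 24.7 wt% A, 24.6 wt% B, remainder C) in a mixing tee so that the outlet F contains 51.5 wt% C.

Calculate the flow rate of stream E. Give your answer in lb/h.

95.12 lb/h

Let E be the unknown flow. Total out = 1341 + E.
C balance: 710.11 + 0.310·E = 0.515·(1341 + E)
(0.310 − 0.515)·E = 0.515×1341 − 710.11 = -19.499
E = -19.499 / -0.205 = 95.117 lb/h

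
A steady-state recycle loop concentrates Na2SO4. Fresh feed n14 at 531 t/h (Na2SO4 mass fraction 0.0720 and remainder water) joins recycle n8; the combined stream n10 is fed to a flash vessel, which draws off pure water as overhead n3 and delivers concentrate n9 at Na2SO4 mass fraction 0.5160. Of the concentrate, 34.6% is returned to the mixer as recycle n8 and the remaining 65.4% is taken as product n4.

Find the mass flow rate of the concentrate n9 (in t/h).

Overall Na2SO4 balance (none leaves overhead): Na2SO4 in fresh feed = Na2SO4 in product, i.e. 531×0.072 = (1−0.346)·n9·0.516.
n9 = 38.232/(0.516×0.654) = 113.29 t/h.

113.3 t/h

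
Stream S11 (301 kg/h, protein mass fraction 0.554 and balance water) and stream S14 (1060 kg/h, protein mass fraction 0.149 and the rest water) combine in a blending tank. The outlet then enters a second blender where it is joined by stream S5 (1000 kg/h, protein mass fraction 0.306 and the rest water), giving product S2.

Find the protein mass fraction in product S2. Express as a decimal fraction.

0.267

Overall, product flow = 2361 kg/h.
protein in = 301×0.554 + 1060×0.149 + 1000×0.306 = 630.69 kg/h.
protein fraction in S2 = 0.267.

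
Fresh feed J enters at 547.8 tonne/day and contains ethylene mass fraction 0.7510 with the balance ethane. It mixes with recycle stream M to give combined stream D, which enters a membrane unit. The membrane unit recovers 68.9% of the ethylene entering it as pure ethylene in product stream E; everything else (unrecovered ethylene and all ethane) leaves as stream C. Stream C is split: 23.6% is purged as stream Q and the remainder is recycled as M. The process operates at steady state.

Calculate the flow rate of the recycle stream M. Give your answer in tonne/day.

ethane enters only via J and leaves only via the purge: 547.8×0.249 = 0.236×(ethane in C), and the membrane unit passes all ethane, so ethane in D = ethane in C = 577.98 tonne/day.
ethylene in D: m_A = 547.8×0.751 + (1−0.236)·(1−0.689)·m_A, so m_A = 411.4/0.7624 = 539.61 tonne/day.
C = (1−0.689)×539.61 + 577.98 = 745.79 tonne/day.
Recycle M = (1−0.236)×745.79 = 569.79 tonne/day.

569.8 tonne/day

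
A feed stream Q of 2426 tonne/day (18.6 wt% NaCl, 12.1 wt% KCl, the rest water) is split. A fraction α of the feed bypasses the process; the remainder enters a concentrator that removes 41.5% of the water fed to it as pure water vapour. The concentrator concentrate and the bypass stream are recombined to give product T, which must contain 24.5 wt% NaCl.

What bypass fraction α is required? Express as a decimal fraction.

0.163

All 2426×0.186 = 451.24 tonne/day of NaCl reaches T, so T = 451.24/0.245 = 1841.8 tonne/day and vapour = 584.22 tonne/day.
The evaporator receives (1−α)·2426 of feed at 0.693 water and removes 0.415 of that water:
0.415×0.693×(1−α)×2426 = 584.22
(1−α) = 584.22/697.71 = 0.8373;  α = 0.1627.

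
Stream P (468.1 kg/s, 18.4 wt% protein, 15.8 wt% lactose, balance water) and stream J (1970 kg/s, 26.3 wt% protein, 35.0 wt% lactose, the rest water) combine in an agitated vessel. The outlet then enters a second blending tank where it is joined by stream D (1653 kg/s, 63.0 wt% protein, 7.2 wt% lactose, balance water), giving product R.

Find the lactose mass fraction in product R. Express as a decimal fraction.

Overall, product flow = 4091.1 kg/s.
lactose in = 468.1×0.158 + 1970×0.350 + 1653×0.072 = 882.48 kg/s.
lactose fraction in R = 0.216.

0.216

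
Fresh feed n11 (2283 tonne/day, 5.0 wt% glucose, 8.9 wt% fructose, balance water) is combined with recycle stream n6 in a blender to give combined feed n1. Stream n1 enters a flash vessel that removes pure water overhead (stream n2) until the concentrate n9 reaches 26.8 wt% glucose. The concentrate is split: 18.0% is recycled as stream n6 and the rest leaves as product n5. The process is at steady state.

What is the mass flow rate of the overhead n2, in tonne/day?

Overall glucose balance (none leaves overhead): glucose in fresh feed = glucose in product, i.e. 2283×0.050 = (1−0.180)·n9·0.268.
n9 = 114.15/(0.268×0.820) = 519.43 tonne/day.
Recycle n6 = 0.180×519.43 = 93.497 tonne/day.
Combined feed n1 = 2283 + 93.497 = 2376.5 tonne/day.
Overhead n2 = n1 − n9 = 2376.5 − 519.43 = 1857.1 tonne/day.

1857 tonne/day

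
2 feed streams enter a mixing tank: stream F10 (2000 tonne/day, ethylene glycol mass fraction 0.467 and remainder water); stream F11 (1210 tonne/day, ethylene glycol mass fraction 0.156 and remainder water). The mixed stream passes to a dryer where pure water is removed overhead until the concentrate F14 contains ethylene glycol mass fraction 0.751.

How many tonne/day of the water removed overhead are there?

ethylene glycol entering = 2000×0.467 + 1210×0.156 = 1122.8 tonne/day.
All ethylene glycol reports to F14, so F14 = 1122.8/0.751 = 1495 tonne/day.
Total feed = 3210 tonne/day; overhead = 3210 − 1495 = 1715 tonne/day.

1715 tonne/day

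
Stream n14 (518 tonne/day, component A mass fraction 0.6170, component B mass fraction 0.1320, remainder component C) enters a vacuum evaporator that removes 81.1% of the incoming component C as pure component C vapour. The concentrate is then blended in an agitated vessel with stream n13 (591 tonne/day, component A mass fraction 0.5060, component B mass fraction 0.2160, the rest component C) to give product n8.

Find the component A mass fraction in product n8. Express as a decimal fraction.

Vapour removed = 0.811×0.251×518 = 105.44 tonne/day; concentrate = 412.56 tonne/day.
component A reaching the mixer = 319.61 (from concentrate) + 591×0.506 = 618.65 tonne/day.
Product flow = 412.56 + 591 = 1003.6 tonne/day; component A fraction = 0.6165.

0.6165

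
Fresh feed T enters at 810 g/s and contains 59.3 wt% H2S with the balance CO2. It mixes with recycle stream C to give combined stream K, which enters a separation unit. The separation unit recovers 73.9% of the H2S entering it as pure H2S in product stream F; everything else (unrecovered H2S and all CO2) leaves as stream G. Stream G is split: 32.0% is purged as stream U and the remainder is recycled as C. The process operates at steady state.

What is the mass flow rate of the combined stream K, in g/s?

CO2 enters only via T and leaves only via the purge: 810×0.407 = 0.320×(CO2 in G), and the separation unit passes all CO2, so CO2 in K = CO2 in G = 1030.2 g/s.
H2S in K: m_A = 810×0.593 + (1−0.320)·(1−0.739)·m_A, so m_A = 480.33/0.8225 = 583.97 g/s.
K = 583.97 + 1030.2 = 1614.2 g/s.

1614 g/s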